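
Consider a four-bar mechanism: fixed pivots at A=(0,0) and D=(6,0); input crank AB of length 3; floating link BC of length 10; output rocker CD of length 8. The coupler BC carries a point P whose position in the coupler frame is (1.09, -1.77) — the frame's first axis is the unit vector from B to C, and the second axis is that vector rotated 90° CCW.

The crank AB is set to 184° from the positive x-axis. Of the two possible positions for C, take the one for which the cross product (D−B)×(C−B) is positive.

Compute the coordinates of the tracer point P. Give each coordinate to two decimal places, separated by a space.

-0.93 -0.48

A=(0,0), D=(6.00,0)
B = A + 3.00·(cos184°, sin184°) = (-2.9927, -0.2093)
|BD| = 8.9951
circle(B,10.00) ∩ circle(D,8.00): a=6.4986, h=7.6005
  candidates: C₊=(3.3274,7.5404) cross=68.367; C₋=(3.6810,-7.6565) cross=-68.367
  mode + wants cross > 0 → take C=(3.3274,7.5404) (cross=68.367)
ex = (C−B)/|BC| = (0.6320,0.7750); ey = (-0.7750,0.6320)
P = B + 1.09·ex + -1.77·ey = (-0.9321,-0.4832)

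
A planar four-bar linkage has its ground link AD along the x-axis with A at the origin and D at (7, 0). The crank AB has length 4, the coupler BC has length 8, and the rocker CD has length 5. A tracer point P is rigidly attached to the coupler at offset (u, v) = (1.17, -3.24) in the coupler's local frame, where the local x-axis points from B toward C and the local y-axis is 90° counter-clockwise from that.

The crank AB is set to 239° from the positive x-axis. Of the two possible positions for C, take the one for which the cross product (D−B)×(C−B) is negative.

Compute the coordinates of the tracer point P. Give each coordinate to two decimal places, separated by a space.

-1.49 -6.83

A=(0,0), D=(7.00,0)
B = A + 4.00·(cos239°, sin239°) = (-2.0602, -3.4287)
|BD| = 9.6872
circle(B,8.00) ∩ circle(D,5.00): a=6.8566, h=4.1216
  candidates: C₊=(2.8938,2.8529) cross=39.927; C₋=(5.8114,-4.8567) cross=-39.927
  mode - wants cross < 0 → take C=(5.8114,-4.8567) (cross=-39.927)
ex = (C−B)/|BC| = (0.9839,-0.1785); ey = (0.1785,0.9839)
P = B + 1.17·ex + -3.24·ey = (-1.4873,-6.8255)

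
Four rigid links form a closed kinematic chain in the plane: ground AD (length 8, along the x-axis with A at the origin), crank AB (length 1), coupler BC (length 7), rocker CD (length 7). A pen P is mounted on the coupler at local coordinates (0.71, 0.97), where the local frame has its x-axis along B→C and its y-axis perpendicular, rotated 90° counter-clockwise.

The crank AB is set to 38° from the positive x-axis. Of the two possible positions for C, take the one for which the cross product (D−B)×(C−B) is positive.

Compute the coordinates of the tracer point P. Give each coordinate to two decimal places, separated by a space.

A=(0,0), D=(8.00,0)
B = A + 1.00·(cos38°, sin38°) = (0.7880, 0.6157)
|BD| = 7.2382
circle(B,7.00) ∩ circle(D,7.00): a=3.6191, h=5.9918
  candidates: C₊=(4.9037,6.2779) cross=43.370; C₋=(3.8844,-5.6623) cross=-43.370
  mode + wants cross > 0 → take C=(4.9037,6.2779) (cross=43.370)
ex = (C−B)/|BC| = (0.5879,0.8089); ey = (-0.8089,0.5879)
P = B + 0.71·ex + 0.97·ey = (0.4208,1.7603)

0.42 1.76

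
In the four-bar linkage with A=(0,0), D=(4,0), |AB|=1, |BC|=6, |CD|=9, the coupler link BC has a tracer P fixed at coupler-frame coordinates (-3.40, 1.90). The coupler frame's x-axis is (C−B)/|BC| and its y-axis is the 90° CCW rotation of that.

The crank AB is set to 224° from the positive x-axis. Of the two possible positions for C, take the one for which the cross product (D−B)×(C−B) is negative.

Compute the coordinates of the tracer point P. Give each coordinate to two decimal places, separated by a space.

1.97 2.12

A=(0,0), D=(4.00,0)
B = A + 1.00·(cos224°, sin224°) = (-0.7193, -0.6947)
|BD| = 4.7702
circle(B,6.00) ∩ circle(D,9.00): a=-2.3317, h=5.5284
  candidates: C₊=(-3.8313,4.4353) cross=26.372; C₋=(-2.2211,-6.5037) cross=-26.372
  mode - wants cross < 0 → take C=(-2.2211,-6.5037) (cross=-26.372)
ex = (C−B)/|BC| = (-0.2503,-0.9682); ey = (0.9682,-0.2503)
P = B + -3.40·ex + 1.90·ey = (1.9712,2.1216)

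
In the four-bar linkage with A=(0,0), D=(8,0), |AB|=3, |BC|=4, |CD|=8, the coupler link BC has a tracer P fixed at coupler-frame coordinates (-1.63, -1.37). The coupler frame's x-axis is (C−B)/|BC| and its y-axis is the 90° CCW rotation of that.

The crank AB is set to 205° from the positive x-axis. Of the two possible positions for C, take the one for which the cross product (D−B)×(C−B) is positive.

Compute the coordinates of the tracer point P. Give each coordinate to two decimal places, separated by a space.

-2.93 -3.39

A=(0,0), D=(8.00,0)
B = A + 3.00·(cos205°, sin205°) = (-2.7189, -1.2679)
|BD| = 10.7936
circle(B,4.00) ∩ circle(D,8.00): a=3.1733, h=2.4352
  candidates: C₊=(0.1464,1.5232) cross=26.285; C₋=(0.7184,-3.3135) cross=-26.285
  mode + wants cross > 0 → take C=(0.1464,1.5232) (cross=26.285)
ex = (C−B)/|BC| = (0.7163,0.6978); ey = (-0.6978,0.7163)
P = B + -1.63·ex + -1.37·ey = (-2.9306,-3.3866)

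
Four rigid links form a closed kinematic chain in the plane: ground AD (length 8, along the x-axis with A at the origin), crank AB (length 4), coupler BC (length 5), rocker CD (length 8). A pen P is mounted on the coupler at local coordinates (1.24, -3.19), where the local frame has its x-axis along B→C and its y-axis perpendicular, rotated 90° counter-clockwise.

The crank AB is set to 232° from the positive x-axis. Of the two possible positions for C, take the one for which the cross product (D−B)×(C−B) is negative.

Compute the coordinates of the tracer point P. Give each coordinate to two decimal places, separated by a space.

A=(0,0), D=(8.00,0)
B = A + 4.00·(cos232°, sin232°) = (-2.4626, -3.1520)
|BD| = 10.9271
circle(B,5.00) ∩ circle(D,8.00): a=3.6790, h=3.3860
  candidates: C₊=(0.0833,1.1512) cross=36.999; C₋=(2.0367,-5.3328) cross=-36.999
  mode - wants cross < 0 → take C=(2.0367,-5.3328) (cross=-36.999)
ex = (C−B)/|BC| = (0.8999,-0.4362); ey = (0.4362,0.8999)
P = B + 1.24·ex + -3.19·ey = (-2.7382,-6.5635)

-2.74 -6.56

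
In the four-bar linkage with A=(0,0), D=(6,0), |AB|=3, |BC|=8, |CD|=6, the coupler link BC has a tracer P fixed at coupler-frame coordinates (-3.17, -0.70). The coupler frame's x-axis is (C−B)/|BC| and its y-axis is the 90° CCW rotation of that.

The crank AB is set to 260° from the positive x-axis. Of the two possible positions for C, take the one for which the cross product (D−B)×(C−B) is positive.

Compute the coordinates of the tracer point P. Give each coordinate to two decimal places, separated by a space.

-0.91 -6.18

A=(0,0), D=(6.00,0)
B = A + 3.00·(cos260°, sin260°) = (-0.5209, -2.9544)
|BD| = 7.1590
circle(B,8.00) ∩ circle(D,6.00): a=5.5351, h=5.7761
  candidates: C₊=(2.1371,4.5911) cross=41.351; C₋=(6.9045,-5.9314) cross=-41.351
  mode + wants cross > 0 → take C=(2.1371,4.5911) (cross=41.351)
ex = (C−B)/|BC| = (0.3323,0.9432); ey = (-0.9432,0.3323)
P = B + -3.17·ex + -0.70·ey = (-0.9140,-6.1769)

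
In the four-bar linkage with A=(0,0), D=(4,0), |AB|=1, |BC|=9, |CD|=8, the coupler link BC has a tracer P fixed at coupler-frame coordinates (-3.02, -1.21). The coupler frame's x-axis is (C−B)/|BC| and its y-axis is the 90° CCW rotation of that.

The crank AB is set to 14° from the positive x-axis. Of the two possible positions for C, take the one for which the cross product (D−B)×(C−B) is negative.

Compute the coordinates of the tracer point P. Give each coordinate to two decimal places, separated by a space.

A=(0,0), D=(4.00,0)
B = A + 1.00·(cos14°, sin14°) = (0.9703, 0.2419)
|BD| = 3.0393
circle(B,9.00) ∩ circle(D,8.00): a=4.3163, h=7.8974
  candidates: C₊=(5.9015,7.7707) cross=24.003; C₋=(4.6443,-7.9740) cross=-24.003
  mode - wants cross < 0 → take C=(4.6443,-7.9740) (cross=-24.003)
ex = (C−B)/|BC| = (0.4082,-0.9129); ey = (0.9129,0.4082)
P = B + -3.02·ex + -1.21·ey = (-1.3671,2.5049)

-1.37 2.50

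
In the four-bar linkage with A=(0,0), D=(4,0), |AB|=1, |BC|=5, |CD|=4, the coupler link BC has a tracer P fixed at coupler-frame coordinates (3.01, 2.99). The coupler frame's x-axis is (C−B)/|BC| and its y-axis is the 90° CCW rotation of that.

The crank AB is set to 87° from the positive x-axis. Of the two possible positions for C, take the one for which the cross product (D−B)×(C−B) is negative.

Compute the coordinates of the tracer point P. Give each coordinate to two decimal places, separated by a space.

4.03 -0.48

A=(0,0), D=(4.00,0)
B = A + 1.00·(cos87°, sin87°) = (0.0523, 0.9986)
|BD| = 4.0720
circle(B,5.00) ∩ circle(D,4.00): a=3.1411, h=3.8902
  candidates: C₊=(4.0516,3.9997) cross=15.841; C₋=(2.1435,-3.5431) cross=-15.841
  mode - wants cross < 0 → take C=(2.1435,-3.5431) (cross=-15.841)
ex = (C−B)/|BC| = (0.4182,-0.9083); ey = (0.9083,0.4182)
P = B + 3.01·ex + 2.99·ey = (4.0271,-0.4850)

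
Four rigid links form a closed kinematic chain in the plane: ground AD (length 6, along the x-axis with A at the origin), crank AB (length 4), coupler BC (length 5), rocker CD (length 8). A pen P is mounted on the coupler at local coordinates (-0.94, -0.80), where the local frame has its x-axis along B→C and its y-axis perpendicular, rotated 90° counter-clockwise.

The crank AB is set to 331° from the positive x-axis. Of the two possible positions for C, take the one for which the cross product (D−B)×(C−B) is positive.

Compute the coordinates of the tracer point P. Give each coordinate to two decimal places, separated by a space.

4.22 -0.93

A=(0,0), D=(6.00,0)
B = A + 4.00·(cos331°, sin331°) = (3.4985, -1.9392)
|BD| = 3.1652
circle(B,5.00) ∩ circle(D,8.00): a=-4.5782, h=2.0099
  candidates: C₊=(-1.3513,-3.1558) cross=6.362; C₋=(1.1116,-6.3327) cross=-6.362
  mode + wants cross > 0 → take C=(-1.3513,-3.1558) (cross=6.362)
ex = (C−B)/|BC| = (-0.9700,-0.2433); ey = (0.2433,-0.9700)
P = B + -0.94·ex + -0.80·ey = (4.2156,-0.9346)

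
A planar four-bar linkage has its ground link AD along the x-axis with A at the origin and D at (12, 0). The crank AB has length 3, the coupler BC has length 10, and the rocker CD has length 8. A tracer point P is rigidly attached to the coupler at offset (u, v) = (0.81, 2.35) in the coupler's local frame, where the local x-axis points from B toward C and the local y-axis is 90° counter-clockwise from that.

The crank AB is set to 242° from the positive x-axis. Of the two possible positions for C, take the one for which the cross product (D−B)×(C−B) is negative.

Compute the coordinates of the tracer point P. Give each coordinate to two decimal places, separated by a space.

0.29 -0.84

A=(0,0), D=(12.00,0)
B = A + 3.00·(cos242°, sin242°) = (-1.4084, -2.6488)
|BD| = 13.6676
circle(B,10.00) ∩ circle(D,8.00): a=8.1508, h=5.7935
  candidates: C₊=(5.4650,4.6145) cross=79.183; C₋=(7.7106,-6.7529) cross=-79.183
  mode - wants cross < 0 → take C=(7.7106,-6.7529) (cross=-79.183)
ex = (C−B)/|BC| = (0.9119,-0.4104); ey = (0.4104,0.9119)
P = B + 0.81·ex + 2.35·ey = (0.2947,-0.8383)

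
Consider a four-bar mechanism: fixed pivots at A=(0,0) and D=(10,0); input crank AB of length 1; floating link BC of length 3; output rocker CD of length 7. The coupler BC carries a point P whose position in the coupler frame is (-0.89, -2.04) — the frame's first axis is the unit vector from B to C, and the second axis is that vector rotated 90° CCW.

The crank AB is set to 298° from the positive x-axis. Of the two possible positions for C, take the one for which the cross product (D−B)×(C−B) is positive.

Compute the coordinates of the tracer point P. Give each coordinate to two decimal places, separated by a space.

A=(0,0), D=(10.00,0)
B = A + 1.00·(cos298°, sin298°) = (0.4695, -0.8829)
|BD| = 9.5713
circle(B,3.00) ∩ circle(D,7.00): a=2.6961, h=1.3157
  candidates: C₊=(3.0327,0.6758) cross=12.593; C₋=(3.2754,-1.9443) cross=-12.593
  mode + wants cross > 0 → take C=(3.0327,0.6758) (cross=12.593)
ex = (C−B)/|BC| = (0.8544,0.5196); ey = (-0.5196,0.8544)
P = B + -0.89·ex + -2.04·ey = (0.7690,-3.0884)

0.77 -3.09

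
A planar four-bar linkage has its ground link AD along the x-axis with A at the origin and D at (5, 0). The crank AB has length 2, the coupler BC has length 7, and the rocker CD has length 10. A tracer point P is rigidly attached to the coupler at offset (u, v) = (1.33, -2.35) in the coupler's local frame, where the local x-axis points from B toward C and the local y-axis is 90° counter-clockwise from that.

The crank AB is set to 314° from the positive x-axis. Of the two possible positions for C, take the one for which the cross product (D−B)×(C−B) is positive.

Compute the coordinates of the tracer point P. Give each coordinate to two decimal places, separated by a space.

A=(0,0), D=(5.00,0)
B = A + 2.00·(cos314°, sin314°) = (1.3893, -1.4387)
|BD| = 3.8868
circle(B,7.00) ∩ circle(D,10.00): a=-4.6174, h=5.2612
  candidates: C₊=(-4.8475,1.7397) cross=20.449; C₋=(-0.9527,-8.0353) cross=-20.449
  mode + wants cross > 0 → take C=(-4.8475,1.7397) (cross=20.449)
ex = (C−B)/|BC| = (-0.8910,0.4541); ey = (-0.4541,-0.8910)
P = B + 1.33·ex + -2.35·ey = (1.2713,1.2590)

1.27 1.26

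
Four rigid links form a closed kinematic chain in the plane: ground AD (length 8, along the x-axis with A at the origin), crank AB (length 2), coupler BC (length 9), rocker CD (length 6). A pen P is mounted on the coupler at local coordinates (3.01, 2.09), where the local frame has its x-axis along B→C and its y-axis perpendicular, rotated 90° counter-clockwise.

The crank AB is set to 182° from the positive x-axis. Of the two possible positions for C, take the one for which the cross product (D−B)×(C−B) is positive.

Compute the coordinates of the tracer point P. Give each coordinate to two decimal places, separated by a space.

A=(0,0), D=(8.00,0)
B = A + 2.00·(cos182°, sin182°) = (-1.9988, -0.0698)
|BD| = 9.9990
circle(B,9.00) ∩ circle(D,6.00): a=7.2497, h=5.3330
  candidates: C₊=(5.2135,5.3137) cross=53.325; C₋=(5.2880,-5.3521) cross=-53.325
  mode + wants cross > 0 → take C=(5.2135,5.3137) (cross=53.325)
ex = (C−B)/|BC| = (0.8014,0.5982); ey = (-0.5982,0.8014)
P = B + 3.01·ex + 2.09·ey = (-0.8368,3.4056)

-0.84 3.41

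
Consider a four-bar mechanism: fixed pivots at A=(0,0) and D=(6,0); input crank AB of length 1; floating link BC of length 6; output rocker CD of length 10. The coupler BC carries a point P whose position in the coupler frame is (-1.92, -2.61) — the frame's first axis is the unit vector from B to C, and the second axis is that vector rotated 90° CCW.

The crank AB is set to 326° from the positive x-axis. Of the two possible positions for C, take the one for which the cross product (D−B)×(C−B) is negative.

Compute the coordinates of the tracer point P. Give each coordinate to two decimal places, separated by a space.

-0.46 2.41

A=(0,0), D=(6.00,0)
B = A + 1.00·(cos326°, sin326°) = (0.8290, -0.5592)
|BD| = 5.2011
circle(B,6.00) ∩ circle(D,10.00): a=-3.5520, h=4.8356
  candidates: C₊=(-3.2223,3.8665) cross=25.151; C₋=(-2.1825,-5.7487) cross=-25.151
  mode - wants cross < 0 → take C=(-2.1825,-5.7487) (cross=-25.151)
ex = (C−B)/|BC| = (-0.5019,-0.8649); ey = (0.8649,-0.5019)
P = B + -1.92·ex + -2.61·ey = (-0.4647,2.4114)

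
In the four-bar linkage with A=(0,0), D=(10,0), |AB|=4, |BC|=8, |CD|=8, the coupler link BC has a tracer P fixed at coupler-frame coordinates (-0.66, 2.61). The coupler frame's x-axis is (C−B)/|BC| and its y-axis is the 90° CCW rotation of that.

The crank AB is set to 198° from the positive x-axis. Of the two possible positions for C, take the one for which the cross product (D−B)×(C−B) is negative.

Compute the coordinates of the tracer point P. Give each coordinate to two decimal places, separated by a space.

A=(0,0), D=(10.00,0)
B = A + 4.00·(cos198°, sin198°) = (-3.8042, -1.2361)
|BD| = 13.8595
circle(B,8.00) ∩ circle(D,8.00): a=6.9297, h=3.9974
  candidates: C₊=(2.7414,3.3634) cross=55.401; C₋=(3.4544,-4.5995) cross=-55.401
  mode - wants cross < 0 → take C=(3.4544,-4.5995) (cross=-55.401)
ex = (C−B)/|BC| = (0.9073,-0.4204); ey = (0.4204,0.9073)
P = B + -0.66·ex + 2.61·ey = (-3.3058,1.4095)

-3.31 1.41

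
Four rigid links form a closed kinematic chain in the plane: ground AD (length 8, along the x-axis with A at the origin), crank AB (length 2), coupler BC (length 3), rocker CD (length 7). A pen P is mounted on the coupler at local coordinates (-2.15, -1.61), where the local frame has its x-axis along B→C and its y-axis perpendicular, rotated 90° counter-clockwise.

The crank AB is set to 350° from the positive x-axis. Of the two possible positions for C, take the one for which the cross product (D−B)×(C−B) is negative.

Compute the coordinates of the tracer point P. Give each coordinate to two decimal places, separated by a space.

A=(0,0), D=(8.00,0)
B = A + 2.00·(cos350°, sin350°) = (1.9696, -0.3473)
|BD| = 6.0404
circle(B,3.00) ∩ circle(D,7.00): a=-0.2909, h=2.9859
  candidates: C₊=(1.5076,2.6169) cross=18.036; C₋=(1.8509,-3.3449) cross=-18.036
  mode - wants cross < 0 → take C=(1.8509,-3.3449) (cross=-18.036)
ex = (C−B)/|BC| = (-0.0396,-0.9992); ey = (0.9992,-0.0396)
P = B + -2.15·ex + -1.61·ey = (0.4459,1.8647)

0.45 1.86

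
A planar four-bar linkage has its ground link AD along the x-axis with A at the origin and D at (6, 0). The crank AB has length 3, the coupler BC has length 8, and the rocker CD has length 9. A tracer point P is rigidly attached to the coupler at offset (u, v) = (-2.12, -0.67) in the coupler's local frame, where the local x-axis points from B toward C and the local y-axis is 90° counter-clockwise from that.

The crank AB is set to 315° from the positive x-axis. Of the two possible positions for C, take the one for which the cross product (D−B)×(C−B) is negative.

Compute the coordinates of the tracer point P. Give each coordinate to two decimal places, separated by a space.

0.46 -0.64

A=(0,0), D=(6.00,0)
B = A + 3.00·(cos315°, sin315°) = (2.1213, -2.1213)
|BD| = 4.4209
circle(B,8.00) ∩ circle(D,9.00): a=0.2877, h=7.9948
  candidates: C₊=(-1.4625,5.0311) cross=35.344; C₋=(6.2100,-8.9975) cross=-35.344
  mode - wants cross < 0 → take C=(6.2100,-8.9975) (cross=-35.344)
ex = (C−B)/|BC| = (0.5111,-0.8595); ey = (0.8595,0.5111)
P = B + -2.12·ex + -0.67·ey = (0.4619,-0.6415)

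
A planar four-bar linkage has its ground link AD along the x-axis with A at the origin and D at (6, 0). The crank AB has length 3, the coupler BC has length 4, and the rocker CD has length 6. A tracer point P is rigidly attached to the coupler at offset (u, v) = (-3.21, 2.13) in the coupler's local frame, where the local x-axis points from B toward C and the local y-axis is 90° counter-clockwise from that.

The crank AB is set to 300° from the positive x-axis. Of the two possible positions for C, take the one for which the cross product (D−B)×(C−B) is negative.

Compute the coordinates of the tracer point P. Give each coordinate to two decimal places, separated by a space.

A=(0,0), D=(6.00,0)
B = A + 3.00·(cos300°, sin300°) = (1.5000, -2.5981)
|BD| = 5.1962
circle(B,4.00) ∩ circle(D,6.00): a=0.6736, h=3.9429
  candidates: C₊=(0.1119,1.1533) cross=20.488; C₋=(4.0548,-5.6759) cross=-20.488
  mode - wants cross < 0 → take C=(4.0548,-5.6759) (cross=-20.488)
ex = (C−B)/|BC| = (0.6387,-0.7695); ey = (0.7695,0.6387)
P = B + -3.21·ex + 2.13·ey = (1.0887,1.2323)

1.09 1.23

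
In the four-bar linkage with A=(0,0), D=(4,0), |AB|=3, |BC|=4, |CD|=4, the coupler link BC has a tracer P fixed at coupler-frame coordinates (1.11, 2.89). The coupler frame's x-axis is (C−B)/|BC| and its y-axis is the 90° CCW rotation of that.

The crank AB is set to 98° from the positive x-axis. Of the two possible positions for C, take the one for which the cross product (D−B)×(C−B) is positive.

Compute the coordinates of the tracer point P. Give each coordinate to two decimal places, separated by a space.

-0.06 6.05

A=(0,0), D=(4.00,0)
B = A + 3.00·(cos98°, sin98°) = (-0.4175, 2.9708)
|BD| = 5.3235
circle(B,4.00) ∩ circle(D,4.00): a=2.6618, h=2.9858
  candidates: C₊=(3.4575,3.9630) cross=15.895; C₋=(0.1250,-0.9922) cross=-15.895
  mode + wants cross > 0 → take C=(3.4575,3.9630) (cross=15.895)
ex = (C−B)/|BC| = (0.9687,0.2481); ey = (-0.2481,0.9687)
P = B + 1.11·ex + 2.89·ey = (-0.0591,6.0458)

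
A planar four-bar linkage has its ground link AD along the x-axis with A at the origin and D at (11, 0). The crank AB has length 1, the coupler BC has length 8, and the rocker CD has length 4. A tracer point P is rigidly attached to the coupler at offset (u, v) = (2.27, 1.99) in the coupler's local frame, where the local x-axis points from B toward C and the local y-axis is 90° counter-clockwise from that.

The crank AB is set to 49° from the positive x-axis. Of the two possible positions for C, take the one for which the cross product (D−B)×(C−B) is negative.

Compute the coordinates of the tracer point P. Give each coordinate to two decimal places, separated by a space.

3.55 1.62

A=(0,0), D=(11.00,0)
B = A + 1.00·(cos49°, sin49°) = (0.6561, 0.7547)
|BD| = 10.3714
circle(B,8.00) ∩ circle(D,4.00): a=7.4998, h=2.7845
  candidates: C₊=(8.3386,2.9861) cross=28.879; C₋=(7.9333,-2.5682) cross=-28.879
  mode - wants cross < 0 → take C=(7.9333,-2.5682) (cross=-28.879)
ex = (C−B)/|BC| = (0.9097,-0.4154); ey = (0.4154,0.9097)
P = B + 2.27·ex + 1.99·ey = (3.5475,1.6221)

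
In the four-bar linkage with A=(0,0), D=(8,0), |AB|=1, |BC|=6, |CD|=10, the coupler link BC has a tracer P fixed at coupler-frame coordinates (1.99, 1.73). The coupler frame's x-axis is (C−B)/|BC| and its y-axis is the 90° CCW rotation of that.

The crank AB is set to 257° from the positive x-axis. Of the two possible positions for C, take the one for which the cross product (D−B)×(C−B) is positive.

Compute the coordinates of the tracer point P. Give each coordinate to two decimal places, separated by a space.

-2.09 0.89

A=(0,0), D=(8.00,0)
B = A + 1.00·(cos257°, sin257°) = (-0.2250, -0.9744)
|BD| = 8.2825
circle(B,6.00) ∩ circle(D,10.00): a=0.2776, h=5.9936
  candidates: C₊=(-0.6543,5.0102) cross=49.642; C₋=(0.7559,-6.8937) cross=-49.642
  mode + wants cross > 0 → take C=(-0.6543,5.0102) (cross=49.642)
ex = (C−B)/|BC| = (-0.0716,0.9974); ey = (-0.9974,-0.0716)
P = B + 1.99·ex + 1.73·ey = (-2.0929,0.8867)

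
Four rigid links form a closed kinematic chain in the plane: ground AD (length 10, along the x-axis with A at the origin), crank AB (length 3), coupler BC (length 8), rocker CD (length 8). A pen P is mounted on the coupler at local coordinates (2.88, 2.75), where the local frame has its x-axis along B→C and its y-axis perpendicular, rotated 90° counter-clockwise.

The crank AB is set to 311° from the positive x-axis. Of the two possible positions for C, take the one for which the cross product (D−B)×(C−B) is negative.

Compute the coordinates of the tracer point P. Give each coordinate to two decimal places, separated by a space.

5.95 -2.20

A=(0,0), D=(10.00,0)
B = A + 3.00·(cos311°, sin311°) = (1.9682, -2.2641)
|BD| = 8.3448
circle(B,8.00) ∩ circle(D,8.00): a=4.1724, h=6.8258
  candidates: C₊=(4.1321,5.4376) cross=56.960; C₋=(7.8361,-7.7018) cross=-56.960
  mode - wants cross < 0 → take C=(7.8361,-7.7018) (cross=-56.960)
ex = (C−B)/|BC| = (0.7335,-0.6797); ey = (0.6797,0.7335)
P = B + 2.88·ex + 2.75·ey = (5.9498,-2.2046)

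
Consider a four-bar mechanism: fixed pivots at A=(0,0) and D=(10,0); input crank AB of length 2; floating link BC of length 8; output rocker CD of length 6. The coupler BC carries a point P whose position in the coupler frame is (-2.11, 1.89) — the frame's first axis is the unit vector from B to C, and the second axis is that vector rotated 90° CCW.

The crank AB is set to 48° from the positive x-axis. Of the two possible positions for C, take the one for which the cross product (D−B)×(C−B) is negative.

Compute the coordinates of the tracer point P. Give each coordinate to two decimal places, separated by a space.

1.49 4.31

A=(0,0), D=(10.00,0)
B = A + 2.00·(cos48°, sin48°) = (1.3383, 1.4863)
|BD| = 8.7883
circle(B,8.00) ∩ circle(D,6.00): a=5.9872, h=5.3060
  candidates: C₊=(8.1366,5.7033) cross=46.631; C₋=(6.3419,-4.7558) cross=-46.631
  mode - wants cross < 0 → take C=(6.3419,-4.7558) (cross=-46.631)
ex = (C−B)/|BC| = (0.6254,-0.7803); ey = (0.7803,0.6254)
P = B + -2.11·ex + 1.89·ey = (1.4933,4.3147)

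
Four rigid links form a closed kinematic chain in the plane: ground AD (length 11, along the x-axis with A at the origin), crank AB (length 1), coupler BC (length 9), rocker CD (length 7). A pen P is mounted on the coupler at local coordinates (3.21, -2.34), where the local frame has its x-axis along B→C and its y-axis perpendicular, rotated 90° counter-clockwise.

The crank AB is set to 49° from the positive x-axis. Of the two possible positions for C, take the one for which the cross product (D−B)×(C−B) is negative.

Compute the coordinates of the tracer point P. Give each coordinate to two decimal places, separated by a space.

1.22 -3.18

A=(0,0), D=(11.00,0)
B = A + 1.00·(cos49°, sin49°) = (0.6561, 0.7547)
|BD| = 10.3714
circle(B,9.00) ∩ circle(D,7.00): a=6.7284, h=5.9773
  candidates: C₊=(7.8016,6.2266) cross=61.993; C₋=(6.9317,-5.6964) cross=-61.993
  mode - wants cross < 0 → take C=(6.9317,-5.6964) (cross=-61.993)
ex = (C−B)/|BC| = (0.6973,-0.7168); ey = (0.7168,0.6973)
P = B + 3.21·ex + -2.34·ey = (1.2171,-3.1778)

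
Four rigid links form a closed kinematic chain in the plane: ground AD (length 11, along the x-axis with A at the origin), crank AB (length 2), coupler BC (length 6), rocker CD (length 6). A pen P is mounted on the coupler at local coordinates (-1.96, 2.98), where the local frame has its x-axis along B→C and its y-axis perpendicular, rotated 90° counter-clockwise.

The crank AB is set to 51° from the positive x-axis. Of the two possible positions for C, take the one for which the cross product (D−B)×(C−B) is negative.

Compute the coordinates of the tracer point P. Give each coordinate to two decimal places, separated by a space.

A=(0,0), D=(11.00,0)
B = A + 2.00·(cos51°, sin51°) = (1.2586, 1.5543)
|BD| = 9.8646
circle(B,6.00) ∩ circle(D,6.00): a=4.9323, h=3.4165
  candidates: C₊=(6.6676,4.1510) cross=33.702; C₋=(5.5910,-2.5967) cross=-33.702
  mode - wants cross < 0 → take C=(5.5910,-2.5967) (cross=-33.702)
ex = (C−B)/|BC| = (0.7221,-0.6918); ey = (0.6918,0.7221)
P = B + -1.96·ex + 2.98·ey = (1.9051,5.0620)

1.91 5.06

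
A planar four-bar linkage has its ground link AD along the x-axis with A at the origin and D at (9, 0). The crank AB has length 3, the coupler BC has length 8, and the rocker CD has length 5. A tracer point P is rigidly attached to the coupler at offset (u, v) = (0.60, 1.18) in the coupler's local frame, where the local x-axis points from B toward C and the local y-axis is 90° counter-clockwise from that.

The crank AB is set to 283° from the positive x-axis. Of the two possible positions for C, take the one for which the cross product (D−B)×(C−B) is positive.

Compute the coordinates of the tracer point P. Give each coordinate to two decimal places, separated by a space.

A=(0,0), D=(9.00,0)
B = A + 3.00·(cos283°, sin283°) = (0.6749, -2.9231)
|BD| = 8.8234
circle(B,8.00) ∩ circle(D,5.00): a=6.6217, h=4.4892
  candidates: C₊=(5.4354,3.5063) cross=39.610; C₋=(8.4099,-4.9651) cross=-39.610
  mode + wants cross > 0 → take C=(5.4354,3.5063) (cross=39.610)
ex = (C−B)/|BC| = (0.5951,0.8037); ey = (-0.8037,0.5951)
P = B + 0.60·ex + 1.18·ey = (0.0836,-1.7387)

0.08 -1.74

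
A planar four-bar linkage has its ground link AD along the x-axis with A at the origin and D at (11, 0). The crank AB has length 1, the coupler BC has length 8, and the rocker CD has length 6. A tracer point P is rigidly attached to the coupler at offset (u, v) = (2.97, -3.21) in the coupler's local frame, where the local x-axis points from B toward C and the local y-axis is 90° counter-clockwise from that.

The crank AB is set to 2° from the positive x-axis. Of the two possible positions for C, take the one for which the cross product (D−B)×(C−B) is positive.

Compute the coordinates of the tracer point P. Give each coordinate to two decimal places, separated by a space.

A=(0,0), D=(11.00,0)
B = A + 1.00·(cos2°, sin2°) = (0.9994, 0.0349)
|BD| = 10.0007
circle(B,8.00) ∩ circle(D,6.00): a=6.4002, h=4.7997
  candidates: C₊=(7.4163,4.8122) cross=48.000; C₋=(7.3828,-4.7871) cross=-48.000
  mode + wants cross > 0 → take C=(7.4163,4.8122) (cross=48.000)
ex = (C−B)/|BC| = (0.8021,0.5972); ey = (-0.5972,0.8021)
P = B + 2.97·ex + -3.21·ey = (5.2986,-0.7663)

5.30 -0.77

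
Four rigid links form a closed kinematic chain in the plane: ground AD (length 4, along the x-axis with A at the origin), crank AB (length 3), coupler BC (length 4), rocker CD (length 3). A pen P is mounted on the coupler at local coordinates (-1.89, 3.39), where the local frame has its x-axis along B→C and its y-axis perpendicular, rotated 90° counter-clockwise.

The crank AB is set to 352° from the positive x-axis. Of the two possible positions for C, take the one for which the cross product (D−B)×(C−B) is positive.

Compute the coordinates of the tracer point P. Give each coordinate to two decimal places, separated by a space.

A=(0,0), D=(4.00,0)
B = A + 3.00·(cos352°, sin352°) = (2.9708, -0.4175)
|BD| = 1.1107
circle(B,4.00) ∩ circle(D,3.00): a=3.7066, h=1.5037
  candidates: C₊=(5.8403,2.3693) cross=1.670; C₋=(6.9708,-0.4175) cross=-1.670
  mode + wants cross > 0 → take C=(5.8403,2.3693) (cross=1.670)
ex = (C−B)/|BC| = (0.7174,0.6967); ey = (-0.6967,0.7174)
P = B + -1.89·ex + 3.39·ey = (-0.7468,0.6976)

-0.75 0.70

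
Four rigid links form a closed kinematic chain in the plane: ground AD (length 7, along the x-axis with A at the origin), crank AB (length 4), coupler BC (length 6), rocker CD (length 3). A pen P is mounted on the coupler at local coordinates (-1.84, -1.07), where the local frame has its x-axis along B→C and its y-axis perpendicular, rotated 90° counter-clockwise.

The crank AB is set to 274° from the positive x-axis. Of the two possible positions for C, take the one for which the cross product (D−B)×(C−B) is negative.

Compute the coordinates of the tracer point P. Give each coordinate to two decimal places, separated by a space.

A=(0,0), D=(7.00,0)
B = A + 4.00·(cos274°, sin274°) = (0.2790, -3.9903)
|BD| = 7.8162
circle(B,6.00) ∩ circle(D,3.00): a=5.6353, h=2.0600
  candidates: C₊=(4.0730,0.6579) cross=16.101; C₋=(6.1763,-2.8847) cross=-16.101
  mode - wants cross < 0 → take C=(6.1763,-2.8847) (cross=-16.101)
ex = (C−B)/|BC| = (0.9829,0.1843); ey = (-0.1843,0.9829)
P = B + -1.84·ex + -1.07·ey = (-1.3323,-5.3810)

-1.33 -5.38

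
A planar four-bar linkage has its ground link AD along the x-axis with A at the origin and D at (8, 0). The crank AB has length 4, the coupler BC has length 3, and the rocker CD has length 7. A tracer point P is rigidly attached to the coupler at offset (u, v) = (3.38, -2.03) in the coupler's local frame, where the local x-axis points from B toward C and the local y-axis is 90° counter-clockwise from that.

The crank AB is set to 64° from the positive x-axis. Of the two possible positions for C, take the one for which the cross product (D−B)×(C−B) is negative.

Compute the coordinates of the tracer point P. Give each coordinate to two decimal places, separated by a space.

-1.03 0.80

A=(0,0), D=(8.00,0)
B = A + 4.00·(cos64°, sin64°) = (1.7535, 3.5952)
|BD| = 7.2072
circle(B,3.00) ∩ circle(D,7.00): a=0.8286, h=2.8833
  candidates: C₊=(3.9099,5.6808) cross=20.781; C₋=(1.0334,0.6829) cross=-20.781
  mode - wants cross < 0 → take C=(1.0334,0.6829) (cross=-20.781)
ex = (C−B)/|BC| = (-0.2400,-0.9708); ey = (0.9708,-0.2400)
P = B + 3.38·ex + -2.03·ey = (-1.0285,0.8013)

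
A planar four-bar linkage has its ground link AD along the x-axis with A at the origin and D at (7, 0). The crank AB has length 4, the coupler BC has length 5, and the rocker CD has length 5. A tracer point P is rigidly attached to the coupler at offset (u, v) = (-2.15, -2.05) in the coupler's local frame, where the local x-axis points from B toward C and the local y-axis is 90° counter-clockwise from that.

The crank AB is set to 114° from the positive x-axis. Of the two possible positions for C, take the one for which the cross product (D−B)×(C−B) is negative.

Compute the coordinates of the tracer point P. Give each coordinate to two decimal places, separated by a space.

A=(0,0), D=(7.00,0)
B = A + 4.00·(cos114°, sin114°) = (-1.6269, 3.6542)
|BD| = 9.3690
circle(B,5.00) ∩ circle(D,5.00): a=4.6845, h=1.7481
  candidates: C₊=(3.3683,3.4367) cross=16.377; C₋=(2.0047,0.2175) cross=-16.377
  mode - wants cross < 0 → take C=(2.0047,0.2175) (cross=-16.377)
ex = (C−B)/|BC| = (0.7263,-0.6873); ey = (0.6873,0.7263)
P = B + -2.15·ex + -2.05·ey = (-4.5976,3.6430)

-4.60 3.64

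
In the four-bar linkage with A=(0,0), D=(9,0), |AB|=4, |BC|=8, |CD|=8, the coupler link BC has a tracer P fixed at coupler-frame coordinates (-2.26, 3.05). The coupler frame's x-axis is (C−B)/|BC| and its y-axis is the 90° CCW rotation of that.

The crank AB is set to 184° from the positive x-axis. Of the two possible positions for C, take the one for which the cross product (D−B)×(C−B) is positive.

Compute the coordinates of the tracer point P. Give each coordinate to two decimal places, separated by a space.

A=(0,0), D=(9.00,0)
B = A + 4.00·(cos184°, sin184°) = (-3.9903, -0.2790)
|BD| = 12.9933
circle(B,8.00) ∩ circle(D,8.00): a=6.4966, h=4.6684
  candidates: C₊=(2.4046,4.5278) cross=60.658; C₋=(2.6051,-4.8068) cross=-60.658
  mode + wants cross > 0 → take C=(2.4046,4.5278) (cross=60.658)
ex = (C−B)/|BC| = (0.7994,0.6009); ey = (-0.6009,0.7994)
P = B + -2.26·ex + 3.05·ey = (-7.6294,0.8011)

-7.63 0.80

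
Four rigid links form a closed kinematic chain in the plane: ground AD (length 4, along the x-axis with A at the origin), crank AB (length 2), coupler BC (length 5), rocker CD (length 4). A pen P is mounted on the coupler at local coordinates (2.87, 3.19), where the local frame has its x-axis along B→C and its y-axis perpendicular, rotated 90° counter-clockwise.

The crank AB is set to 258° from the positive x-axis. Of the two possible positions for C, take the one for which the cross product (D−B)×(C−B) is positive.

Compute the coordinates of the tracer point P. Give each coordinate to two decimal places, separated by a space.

A=(0,0), D=(4.00,0)
B = A + 2.00·(cos258°, sin258°) = (-0.4158, -1.9563)
|BD| = 4.8298
circle(B,5.00) ∩ circle(D,4.00): a=3.3466, h=3.7149
  candidates: C₊=(1.1392,2.7957) cross=17.942; C₋=(4.1487,-3.9972) cross=-17.942
  mode + wants cross > 0 → take C=(1.1392,2.7957) (cross=17.942)
ex = (C−B)/|BC| = (0.3110,0.9504); ey = (-0.9504,0.3110)
P = B + 2.87·ex + 3.19·ey = (-2.5550,1.7635)

-2.56 1.76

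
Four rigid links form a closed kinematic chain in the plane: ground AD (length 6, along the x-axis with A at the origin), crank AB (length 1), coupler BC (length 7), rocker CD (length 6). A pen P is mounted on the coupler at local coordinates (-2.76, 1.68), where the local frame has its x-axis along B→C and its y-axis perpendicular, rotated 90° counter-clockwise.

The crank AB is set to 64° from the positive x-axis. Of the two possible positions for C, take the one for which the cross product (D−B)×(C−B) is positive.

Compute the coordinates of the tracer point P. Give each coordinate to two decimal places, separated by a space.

A=(0,0), D=(6.00,0)
B = A + 1.00·(cos64°, sin64°) = (0.4384, 0.8988)
|BD| = 5.6338
circle(B,7.00) ∩ circle(D,6.00): a=3.9706, h=5.7649
  candidates: C₊=(5.2779,5.9564) cross=32.478; C₋=(3.4385,-5.4257) cross=-32.478
  mode + wants cross > 0 → take C=(5.2779,5.9564) (cross=32.478)
ex = (C−B)/|BC| = (0.6914,0.7225); ey = (-0.7225,0.6914)
P = B + -2.76·ex + 1.68·ey = (-2.6836,0.0661)

-2.68 0.07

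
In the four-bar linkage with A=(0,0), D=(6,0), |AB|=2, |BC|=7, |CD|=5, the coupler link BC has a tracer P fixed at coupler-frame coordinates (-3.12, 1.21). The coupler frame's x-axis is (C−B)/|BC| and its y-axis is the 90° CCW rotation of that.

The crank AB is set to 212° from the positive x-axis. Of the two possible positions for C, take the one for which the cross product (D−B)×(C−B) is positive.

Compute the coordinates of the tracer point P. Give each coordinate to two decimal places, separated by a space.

A=(0,0), D=(6.00,0)
B = A + 2.00·(cos212°, sin212°) = (-1.6961, -1.0598)
|BD| = 7.7687
circle(B,7.00) ∩ circle(D,5.00): a=5.4290, h=4.4188
  candidates: C₊=(3.0793,4.0583) cross=34.328; C₋=(4.2850,-4.6967) cross=-34.328
  mode + wants cross > 0 → take C=(3.0793,4.0583) (cross=34.328)
ex = (C−B)/|BC| = (0.6822,0.7312); ey = (-0.7312,0.6822)
P = B + -3.12·ex + 1.21·ey = (-4.7093,-2.5156)

-4.71 -2.52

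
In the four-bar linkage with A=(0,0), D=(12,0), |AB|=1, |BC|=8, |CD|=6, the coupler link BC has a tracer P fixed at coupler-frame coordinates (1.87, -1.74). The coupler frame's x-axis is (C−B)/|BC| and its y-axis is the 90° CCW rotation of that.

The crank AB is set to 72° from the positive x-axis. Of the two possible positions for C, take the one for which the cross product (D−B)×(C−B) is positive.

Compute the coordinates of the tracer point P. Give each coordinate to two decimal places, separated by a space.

A=(0,0), D=(12.00,0)
B = A + 1.00·(cos72°, sin72°) = (0.3090, 0.9511)
|BD| = 11.7296
circle(B,8.00) ∩ circle(D,6.00): a=7.0584, h=3.7656
  candidates: C₊=(7.6495,4.1319) cross=44.169; C₋=(7.0388,-3.3744) cross=-44.169
  mode + wants cross > 0 → take C=(7.6495,4.1319) (cross=44.169)
ex = (C−B)/|BC| = (0.9176,0.3976); ey = (-0.3976,0.9176)
P = B + 1.87·ex + -1.74·ey = (2.7167,0.0980)

2.72 0.10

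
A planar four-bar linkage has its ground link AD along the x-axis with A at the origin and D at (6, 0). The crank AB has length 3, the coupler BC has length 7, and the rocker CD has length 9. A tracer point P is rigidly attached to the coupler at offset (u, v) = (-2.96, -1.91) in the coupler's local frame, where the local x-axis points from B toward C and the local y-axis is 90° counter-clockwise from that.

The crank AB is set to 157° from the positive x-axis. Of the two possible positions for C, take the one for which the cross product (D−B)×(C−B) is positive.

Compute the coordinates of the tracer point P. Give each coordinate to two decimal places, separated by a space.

A=(0,0), D=(6.00,0)
B = A + 3.00·(cos157°, sin157°) = (-2.7615, 1.1722)
|BD| = 8.8396
circle(B,7.00) ∩ circle(D,9.00): a=2.6097, h=6.4953
  candidates: C₊=(0.6865,7.2641) cross=57.416; C₋=(-1.0361,-5.6118) cross=-57.416
  mode + wants cross > 0 → take C=(0.6865,7.2641) (cross=57.416)
ex = (C−B)/|BC| = (0.4926,0.8703); ey = (-0.8703,0.4926)
P = B + -2.96·ex + -1.91·ey = (-2.5573,-2.3446)

-2.56 -2.34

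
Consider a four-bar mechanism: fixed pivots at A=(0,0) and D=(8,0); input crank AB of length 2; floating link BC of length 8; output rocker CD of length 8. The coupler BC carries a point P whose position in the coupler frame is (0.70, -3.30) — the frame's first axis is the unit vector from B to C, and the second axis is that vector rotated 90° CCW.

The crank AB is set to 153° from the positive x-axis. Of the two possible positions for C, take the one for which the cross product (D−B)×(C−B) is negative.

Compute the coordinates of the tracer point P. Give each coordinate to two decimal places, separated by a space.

-4.19 -1.46

A=(0,0), D=(8.00,0)
B = A + 2.00·(cos153°, sin153°) = (-1.7820, 0.9080)
|BD| = 9.8241
circle(B,8.00) ∩ circle(D,8.00): a=4.9120, h=6.3144
  candidates: C₊=(3.6926,6.7414) cross=62.033; C₋=(2.5254,-5.8334) cross=-62.033
  mode - wants cross < 0 → take C=(2.5254,-5.8334) (cross=-62.033)
ex = (C−B)/|BC| = (0.5384,-0.8427); ey = (0.8427,0.5384)
P = B + 0.70·ex + -3.30·ey = (-4.1859,-1.4587)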